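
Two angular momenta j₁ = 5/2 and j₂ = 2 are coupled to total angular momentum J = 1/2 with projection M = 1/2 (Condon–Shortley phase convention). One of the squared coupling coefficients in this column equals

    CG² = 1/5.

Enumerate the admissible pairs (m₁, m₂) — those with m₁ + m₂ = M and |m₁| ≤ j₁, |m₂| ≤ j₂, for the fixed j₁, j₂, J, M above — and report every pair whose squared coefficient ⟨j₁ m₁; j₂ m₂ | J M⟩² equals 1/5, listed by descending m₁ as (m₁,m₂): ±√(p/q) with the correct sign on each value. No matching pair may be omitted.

(1/2,0): +√(1/5)

Admissible pairs with m₁+m₂ = M = 1/2: (-3/2,2), (-1/2,1), (1/2,0), (3/2,-1), (5/2,-2)
  (m₁,m₂)=(5/2,-2): CG² = 1/3, CG = +√(1/3)
  (m₁,m₂)=(3/2,-1): CG² = 4/15, CG = −√(4/15)
  (m₁,m₂)=(1/2,0): CG² = 1/5, CG = +√(1/5)   ← matches the target
  (m₁,m₂)=(-1/2,1): CG² = 2/15, CG = −√(2/15)
  (m₁,m₂)=(-3/2,2): CG² = 1/15, CG = +√(1/15)
Pairs with CG² = 1/5: (1/2,0): +√(1/5)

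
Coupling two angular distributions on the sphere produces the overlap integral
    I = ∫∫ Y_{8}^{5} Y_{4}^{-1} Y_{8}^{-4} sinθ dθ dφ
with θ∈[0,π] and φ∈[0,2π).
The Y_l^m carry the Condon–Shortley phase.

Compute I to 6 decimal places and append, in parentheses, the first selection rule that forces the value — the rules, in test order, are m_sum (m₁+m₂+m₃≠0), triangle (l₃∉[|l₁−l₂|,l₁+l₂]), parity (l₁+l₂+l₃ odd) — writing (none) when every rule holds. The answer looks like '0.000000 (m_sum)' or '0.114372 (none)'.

-0.082870 (none)

Checks pass: Σm=0; 20 even; l₃=8∈[4,12].
(2·8+1)(2·4+1)(2·8+1) = 2601
Δ: 4! 12! 4! / 21! → 1/185175900
sum: t=0:+1/557383680 t=1:−1/21772800 t=2:+1/8294400 t=3:−1/21772800 t=4:+1/557383680 = 1/30965760
3j²(8 4 8; 0 0 0) = Δ·Π!·Σ² = 36/4199  (sign +1)
sum: t=0:+1/313528320 t=1:−1/174182400 t=2:+1/958003200 t=3:−1/68976230400 = -1/656916480
3j²(8 4 8; 5 -1 -4) = Δ·Π!·Σ² = 5/1292  (sign -1)
combine: 4πI² = 2601·36/4199·5/1292 = 405/4693
take √, sign -1: I = -0.08286999
No selection rule forces the value: the integral is nonzero (none).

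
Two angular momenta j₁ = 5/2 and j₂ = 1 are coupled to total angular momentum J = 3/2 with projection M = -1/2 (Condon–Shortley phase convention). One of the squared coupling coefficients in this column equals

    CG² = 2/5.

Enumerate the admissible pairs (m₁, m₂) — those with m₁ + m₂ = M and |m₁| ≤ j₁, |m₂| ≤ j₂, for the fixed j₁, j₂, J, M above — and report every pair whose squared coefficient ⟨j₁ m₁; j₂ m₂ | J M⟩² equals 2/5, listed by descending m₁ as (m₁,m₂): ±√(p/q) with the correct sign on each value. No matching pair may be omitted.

(-1/2,0): −√(2/5); (-3/2,1): +√(2/5)

Admissible pairs with m₁+m₂ = M = -1/2: (-3/2,1), (-1/2,0), (1/2,-1)
  (m₁,m₂)=(1/2,-1): CG² = 1/5, CG = +√(1/5)
  (m₁,m₂)=(-1/2,0): CG² = 2/5, CG = −√(2/5)   ← matches the target
  (m₁,m₂)=(-3/2,1): CG² = 2/5, CG = +√(2/5)   ← matches the target
Pairs with CG² = 2/5: (-1/2,0): −√(2/5); (-3/2,1): +√(2/5)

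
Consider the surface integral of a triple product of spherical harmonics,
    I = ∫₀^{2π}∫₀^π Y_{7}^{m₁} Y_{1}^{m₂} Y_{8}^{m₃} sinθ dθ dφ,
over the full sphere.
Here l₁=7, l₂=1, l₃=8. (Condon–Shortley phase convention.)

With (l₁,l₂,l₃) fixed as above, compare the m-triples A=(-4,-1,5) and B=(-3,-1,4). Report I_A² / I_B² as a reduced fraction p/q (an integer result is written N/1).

Same 7,1,8: normalisation and zero-m 3j drop out of the ratio.
A: Δ: 0! 14! 2! / 17! → 1/2040; sum: t=0:+1/479001600 = 1/479001600; 3j²(7 1 8; -4 -1 5) = Δ·Π!·Σ² = 13/340  (sign -1)
B: Δ: 0! 14! 2! / 17! → 1/2040; sum: t=0:+1/174182400 = 1/174182400; 3j²(7 1 8; -3 -1 4) = Δ·Π!·Σ² = 11/340  (sign +1)
I_A²/I_B² = (13/340)/(11/340) = 13/11

13/11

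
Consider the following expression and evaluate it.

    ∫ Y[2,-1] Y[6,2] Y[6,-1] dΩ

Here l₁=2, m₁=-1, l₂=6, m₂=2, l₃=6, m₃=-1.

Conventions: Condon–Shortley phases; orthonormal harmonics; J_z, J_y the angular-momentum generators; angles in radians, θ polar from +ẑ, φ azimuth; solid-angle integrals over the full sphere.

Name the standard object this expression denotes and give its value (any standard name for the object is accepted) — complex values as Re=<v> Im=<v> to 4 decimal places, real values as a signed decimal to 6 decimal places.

This is a Gaunt coefficient — the integral of a triple product of spherical harmonics over the sphere.
Rules hold: Σm=0, L=14 even, 4≤6≤8.
N = 5·13·13 = 845
Δ = 2!·2!·10!/15! = 1/90090
Racah Σ t=0..2: t=0:+1/69120 t=1:−1/14400 t=2:+1/69120 = -7/172800
⇒ 3j(2 6 6; 0 0 0)² = 14/715, sgn -1
Racah Σ t=1..2: t=1:−1/60480 t=2:+1/34560 = 1/80640
⇒ 3j(2 6 6; -1 2 -1)² = 6/1001, sgn -1
4πI² = N·(3j₀)²·(3jₘ)² = 12/121
I = +1·√(0.0991736/4π) = 0.08883682

Gaunt coefficient, +0.088837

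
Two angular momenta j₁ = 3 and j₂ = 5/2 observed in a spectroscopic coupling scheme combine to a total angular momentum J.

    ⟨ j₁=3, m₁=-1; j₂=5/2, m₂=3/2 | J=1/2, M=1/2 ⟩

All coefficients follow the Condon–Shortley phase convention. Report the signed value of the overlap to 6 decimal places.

+0.308607

j₁+j₂−J=5  J+j₁−j₂=1  J−j₁+j₂=0  j₁+j₂+J+1=7
(j₁±m₁, j₂±m₂, J±M) = (2,4,4,1,1,0)
P² = 384/7
sum k=4..4:
  [4] +1/24 = 1/24
S = 1/24
C² = P²·S² = 2/21 ; C = +0.308607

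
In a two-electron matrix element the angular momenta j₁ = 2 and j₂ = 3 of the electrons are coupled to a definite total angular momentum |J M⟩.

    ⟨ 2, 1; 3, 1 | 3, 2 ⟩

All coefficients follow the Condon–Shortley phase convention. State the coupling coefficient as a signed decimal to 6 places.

triangle: 2!·2!·4!/9! = 96/362880
(j±m)!: 3!·1!·4!·2!·5!·1! = 34560
prefactor² = (2J+1)·Δ·N² = 64
  k=0: +1/(0!·2!·1!·4!·1!·0!) = 1/48
  k=1: −1/(1!·1!·0!·3!·2!·1!) = -1/12
Σ = -1/16  ⇒  CG² = 64·(-1/16)² = 1/4
CG = −√(1/4) = -0.500000

−√(1/4) ≈ -0.500000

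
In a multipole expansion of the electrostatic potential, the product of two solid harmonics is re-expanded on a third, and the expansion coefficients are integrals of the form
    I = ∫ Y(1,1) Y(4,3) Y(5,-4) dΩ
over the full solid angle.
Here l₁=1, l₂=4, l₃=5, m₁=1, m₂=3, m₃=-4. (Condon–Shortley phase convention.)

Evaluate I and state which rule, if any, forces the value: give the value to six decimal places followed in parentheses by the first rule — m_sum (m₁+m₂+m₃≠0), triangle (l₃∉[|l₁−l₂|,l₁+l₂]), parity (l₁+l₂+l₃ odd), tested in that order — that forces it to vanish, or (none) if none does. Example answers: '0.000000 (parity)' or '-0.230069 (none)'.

0.294638 (none)

m-sum 0 ✓  L=10 even ✓  3≤5≤5 ✓
Π(2lᵢ+1) = 3×9×11 = 297
triangle coeff Δ(1,4,5) = 1/495
Σ_t [0,0]: t=0:+1/576 = 1/576
(3j)²=5/99 [(1 4 5; 0 0 0)], sign=-1
Σ_t [0,0]: t=0:+1/10080 = 1/10080
(3j)²=4/55 [(1 4 5; 1 3 -4)], sign=-1
⇒ 4πI² = 12/11
I = (+1)√(12/11/(4π)) = 0.29463840
No selection rule forces the value: the integral is nonzero (none).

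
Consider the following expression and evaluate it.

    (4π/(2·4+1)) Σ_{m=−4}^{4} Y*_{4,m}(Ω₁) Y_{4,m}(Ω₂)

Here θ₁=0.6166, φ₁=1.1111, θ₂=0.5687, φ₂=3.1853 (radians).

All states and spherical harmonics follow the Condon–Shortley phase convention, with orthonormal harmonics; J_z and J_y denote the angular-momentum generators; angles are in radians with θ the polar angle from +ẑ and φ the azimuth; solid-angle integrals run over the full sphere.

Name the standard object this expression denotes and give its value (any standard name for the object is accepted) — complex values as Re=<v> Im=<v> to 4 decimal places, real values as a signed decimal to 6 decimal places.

This sum is the spherical-harmonic addition theorem: it equals the Legendre polynomial P_l(cos γ) of the angle γ between the two directions.
Term-by-term m-sum for l=4 (normalisation 4π/9 = 1.396263):
  m=-4: Y*=(-0.013103, -0.047716)  Y=(0.036655, -0.006475)  product (-0.000789, -0.001664)
  m=-3: Y*=(-0.193843, -0.037623)  Y=(-0.163311, 0.021537)  product (0.032467, 0.001969)
  m=-2: Y*=(-0.248178, 0.325513)  Y=(0.383680, -0.033625)  product (-0.084276, 0.133238)
  m=-1: Y*=(0.164309, 0.331890)  Y=(-0.422470, 0.018477)  product (-0.075548, -0.137178)
  m=+0: Y*=(-0.154660, -0.000000)  Y=(-0.069495, 0.000000)  product (0.010748, 0.000000)
  m=+1: Y*=(-0.164309, 0.331890)  Y=(0.422470, 0.018477)  product (-0.075548, 0.137178)
  m=+2: Y*=(-0.248178, -0.325513)  Y=(0.383680, 0.033625)  product (-0.084276, -0.133238)
  m=+3: Y*=(0.193843, -0.037623)  Y=(0.163311, 0.021537)  product (0.032467, -0.001969)
  m=+4: Y*=(-0.013103, 0.047716)  Y=(0.036655, 0.006475)  product (-0.000789, 0.001664)
Accumulated sum (-0.245544, -0.000000); after 4π/(2l+1) scaling, (-0.342844, -0.000000) ⇒ P_4 = -0.342844

Legendre polynomial (addition theorem), -0.342844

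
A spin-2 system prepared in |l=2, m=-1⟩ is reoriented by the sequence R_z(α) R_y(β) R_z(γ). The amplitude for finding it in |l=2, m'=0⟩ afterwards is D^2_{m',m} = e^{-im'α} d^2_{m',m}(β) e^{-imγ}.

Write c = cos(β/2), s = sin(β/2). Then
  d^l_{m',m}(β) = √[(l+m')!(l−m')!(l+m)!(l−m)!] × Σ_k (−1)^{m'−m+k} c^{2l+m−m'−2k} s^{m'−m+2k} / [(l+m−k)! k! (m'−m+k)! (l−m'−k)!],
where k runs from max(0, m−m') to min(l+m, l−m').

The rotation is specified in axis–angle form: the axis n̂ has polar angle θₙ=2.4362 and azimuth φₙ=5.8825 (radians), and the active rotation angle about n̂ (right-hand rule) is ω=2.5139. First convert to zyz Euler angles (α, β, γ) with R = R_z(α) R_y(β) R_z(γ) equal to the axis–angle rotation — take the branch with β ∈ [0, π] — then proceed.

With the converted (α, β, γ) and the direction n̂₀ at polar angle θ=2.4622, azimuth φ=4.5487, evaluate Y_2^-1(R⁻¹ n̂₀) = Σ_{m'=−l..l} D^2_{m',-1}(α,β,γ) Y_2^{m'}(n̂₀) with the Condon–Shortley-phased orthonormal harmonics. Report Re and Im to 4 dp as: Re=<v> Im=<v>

Axis–angle → zyz. n̂ = (sinθₙcosφₙ, sinθₙsinφₙ, cosθₙ) = (+0.596981, -0.252882, -0.761357), ω = 2.5139.
R = I cosω + sinω [n̂]ₓ + (1−cosω) n̂n̂ᵀ gives
  R = [-0.164545, +0.173974, -0.970906; -0.720284, -0.693676, -0.002227; -0.673881, +0.698961, +0.239451]
β = atan2(√(R₁₃²+R₂₃²), R₃₃) = 1.328996; α = atan2(R₂₃, R₁₃) mod 2π = 3.143887; γ = atan2(R₃₂, −R₃₁) mod 2π = 0.803665
Need the full column D^2_{m',-1} for m'=−2..2 at α=3.1439, β=1.3290, γ=0.8037.
cos(β/2)=0.787227, sin(β/2)=0.616664
d^2_{-2,-1}: single k=1 term ⇒ +0.601697;  D = +0.415630+0.435076i
d^2_{-1,-1}: k∈[0..1] ⇒ +0.384060 -0.706997 = -0.322937;  D = +0.223608+0.232998i
d^2_{0,-1}: k∈[0..1] ⇒ -0.736925 +0.452190 = -0.284735;  D = -0.197627-0.204982i
d^2_{1,-1}: k∈[0..1] ⇒ +0.706997 -0.144609 = +0.562389;  D = -0.391267-0.403970i
d^2_{2,-1}: single k=0 term ⇒ -0.369211;  D = -0.257477-0.264618i
Y_2^{m'}(θ=2.4622,φ=4.5487) and Σ D·Y over m':
  (+0.4156+0.4351i)·(-0.1444-0.0490i)  (+0.2236+0.2330i)·(+0.0615-0.3726i)  (-0.1976-0.2050i)·(+0.2572+0.0000i)  (-0.3913-0.4040i)·(-0.0615-0.3726i)  (-0.2575-0.2646i)·(-0.1444+0.0490i)
Y_2^-1(R⁻¹ n̂) = -0.065227-0.008688i

Re=-0.0652 Im=-0.0087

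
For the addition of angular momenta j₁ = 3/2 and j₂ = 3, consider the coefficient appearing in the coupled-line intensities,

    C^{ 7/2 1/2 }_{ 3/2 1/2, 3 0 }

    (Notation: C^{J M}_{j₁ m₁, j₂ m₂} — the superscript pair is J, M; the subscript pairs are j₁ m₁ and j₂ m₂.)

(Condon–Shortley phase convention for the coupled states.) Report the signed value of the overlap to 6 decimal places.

√[8·1!2!5!/9! · 2!1!3!3!4!3!] = √(384/7)
  +(−1)^0/∏(0,1,1,3,1,2)! = 1/12  (running 1/12)
  +(−1)^1/∏(1,0,0,2,2,3)! = -1/24  (running 1/24)
⟨..|..⟩ = √(384/7)·(1/24) = +0.308607

+√(2/21) = +0.308607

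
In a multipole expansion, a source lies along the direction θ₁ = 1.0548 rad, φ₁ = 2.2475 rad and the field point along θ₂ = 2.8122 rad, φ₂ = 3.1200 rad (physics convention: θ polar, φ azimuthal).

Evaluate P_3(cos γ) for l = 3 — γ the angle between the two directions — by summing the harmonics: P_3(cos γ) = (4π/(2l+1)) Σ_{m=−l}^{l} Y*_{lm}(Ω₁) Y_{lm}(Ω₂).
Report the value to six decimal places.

Addition theorem: P_3(cos γ) = (4π/7) Σ_m Y*_{lm}(Ω₁) Y_{lm}(Ω₂), m = −3…3:
  [-3]  conj(Y_{3,-3})(Ω₁) = +0.246099+0.121720i ; Y_{3,-3}(Ω₂) = -0.014091-0.000914i ; Δ = -0.003357-0.001940i
  [-2]  conj(Y_{3,-2})(Ω₁) = -0.082281-0.372513i ; Y_{3,-2}(Ω₂) = -0.101089-0.004368i ; Δ = +0.006690+0.038016i
  [-1]  conj(Y_{3,-1})(Ω₁) = -0.038239+0.047607i ; Y_{3,-1}(Ω₂) = -0.363379-0.007848i ; Δ = +0.014269-0.016999i
  [+0]  conj(Y_{3,0})(Ω₁) = -0.328255-0.000000i ; Y_{3,0}(Ω₂) = -0.521493+0.000000i ; Δ = +0.171183+0.000000i
  [+1]  conj(Y_{3,1})(Ω₁) = +0.038239+0.047607i ; Y_{3,1}(Ω₂) = +0.363379-0.007848i ; Δ = +0.014269+0.016999i
  [+2]  conj(Y_{3,2})(Ω₁) = -0.082281+0.372513i ; Y_{3,2}(Ω₂) = -0.101089+0.004368i ; Δ = +0.006690-0.038016i
  [+3]  conj(Y_{3,3})(Ω₁) = -0.246099+0.121720i ; Y_{3,3}(Ω₂) = +0.014091-0.000914i ; Δ = -0.003357+0.001940i
Accumulated sum +0.206388-0.000000i; after 4π/(2l+1) scaling, +0.370507-0.000000i ⇒ P_3 = 0.370507

0.370507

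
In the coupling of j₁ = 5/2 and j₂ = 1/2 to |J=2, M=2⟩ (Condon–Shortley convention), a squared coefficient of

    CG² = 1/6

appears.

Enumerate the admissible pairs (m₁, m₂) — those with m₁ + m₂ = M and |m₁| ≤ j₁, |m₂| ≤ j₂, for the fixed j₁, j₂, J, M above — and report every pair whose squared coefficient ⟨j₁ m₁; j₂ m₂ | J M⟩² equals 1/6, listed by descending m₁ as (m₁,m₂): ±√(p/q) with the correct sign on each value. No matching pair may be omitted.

Admissible pairs with m₁+m₂ = M = 2: (3/2,1/2), (5/2,-1/2)
  (m₁,m₂)=(5/2,-1/2): CG² = 5/6, CG = +√(5/6)
  (m₁,m₂)=(3/2,1/2): CG² = 1/6, CG = −√(1/6)   ← matches the target
Pairs with CG² = 1/6: (3/2,1/2): −√(1/6)

(3/2,1/2): −√(1/6)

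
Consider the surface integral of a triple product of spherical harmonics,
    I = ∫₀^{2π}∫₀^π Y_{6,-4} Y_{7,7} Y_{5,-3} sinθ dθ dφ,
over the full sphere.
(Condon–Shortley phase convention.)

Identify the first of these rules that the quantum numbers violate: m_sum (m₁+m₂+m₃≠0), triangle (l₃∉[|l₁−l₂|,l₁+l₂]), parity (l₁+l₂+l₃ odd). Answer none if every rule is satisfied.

none

Σmᵢ = 0  ✓
l₃∈[|l₁−l₂|,l₁+l₂]=[1,13], have l₃=5  ✓
Σlᵢ = 18 ⇒ even  ✓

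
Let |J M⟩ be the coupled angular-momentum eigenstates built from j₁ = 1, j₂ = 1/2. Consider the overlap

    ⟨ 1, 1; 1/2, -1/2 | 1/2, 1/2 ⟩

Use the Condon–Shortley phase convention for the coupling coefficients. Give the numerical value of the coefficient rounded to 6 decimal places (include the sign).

+√(2/3) = +0.816497

triangle: 1!×1!×0!/3! = 1/6
(j±m)!: 2!×0!×0!×1!×1!×0! = 2
prefactor² = (2J+1)×Δ×N² = 2/3
  k=0: +1/(0!×1!×0!×0!×1!×0!) = 1
Σ = 1  ⇒  CG² = 2/3×1² = 2/3
CG = +√(2/3) = +0.816497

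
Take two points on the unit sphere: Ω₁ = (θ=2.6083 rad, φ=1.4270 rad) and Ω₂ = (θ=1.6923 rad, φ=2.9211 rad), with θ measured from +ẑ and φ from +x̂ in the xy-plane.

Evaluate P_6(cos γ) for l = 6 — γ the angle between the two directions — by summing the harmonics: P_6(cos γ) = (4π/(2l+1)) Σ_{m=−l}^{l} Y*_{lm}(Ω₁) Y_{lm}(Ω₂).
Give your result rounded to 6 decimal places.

-0.186348

Term-by-term m-sum for l=6 (normalisation 4π/13 = 0.966644):
  term(m=-6) = -0.003453-0.001711i   from Y*(Ω₁)=-0.005423+0.006335i, Y(Ω₂)=+0.113359+0.447985i
  term(m=-5) = +0.003579-0.008870i   from Y*(Ω₁)=-0.032227-0.036820i, Y(Ω₂)=+0.088232+0.174416i
  term(m=-4) = -0.047217-0.014958i   from Y*(Ω₁)=+0.143112-0.092781i, Y(Ω₂)=-0.184589-0.224189i
  term(m=-3) = +0.018998-0.081108i   from Y*(Ω₁)=+0.158921+0.345253i, Y(Ω₂)=-0.172949-0.134637i
  term(m=-2) = -0.114970-0.017775i   from Y*(Ω₁)=-0.468068+0.138451i, Y(Ω₂)=+0.215536+0.101730i
  term(m=-1) = +0.002816-0.036640i   from Y*(Ω₁)=-0.023267-0.160686i, Y(Ω₂)=+0.220856+0.049502i
  term(m=+0) = +0.087716+0.000000i   from Y*(Ω₁)=-0.391477-0.000000i, Y(Ω₂)=-0.224064+0.000000i
  term(m=+1) = +0.002816+0.036640i   from Y*(Ω₁)=+0.023267-0.160686i, Y(Ω₂)=-0.220856+0.049502i
  term(m=+2) = -0.114970+0.017775i   from Y*(Ω₁)=-0.468068-0.138451i, Y(Ω₂)=+0.215536-0.101730i
  term(m=+3) = +0.018998+0.081108i   from Y*(Ω₁)=-0.158921+0.345253i, Y(Ω₂)=+0.172949-0.134637i
  term(m=+4) = -0.047217+0.014958i   from Y*(Ω₁)=+0.143112+0.092781i, Y(Ω₂)=-0.184589+0.224189i
  term(m=+5) = +0.003579+0.008870i   from Y*(Ω₁)=+0.032227-0.036820i, Y(Ω₂)=-0.088232+0.174416i
  term(m=+6) = -0.003453+0.001711i   from Y*(Ω₁)=-0.005423-0.006335i, Y(Ω₂)=+0.113359-0.447985i
Total Σ_m = -0.192778+0.000000i. Multiply by 0.966644: -0.186348+0.000000i. P_6(cos γ) = -0.186348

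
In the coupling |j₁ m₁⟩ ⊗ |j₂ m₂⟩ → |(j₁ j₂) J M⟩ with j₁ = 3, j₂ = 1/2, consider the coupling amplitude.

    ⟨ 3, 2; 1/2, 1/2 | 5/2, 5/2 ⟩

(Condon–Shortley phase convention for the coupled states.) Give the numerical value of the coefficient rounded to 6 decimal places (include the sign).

√[6·1!5!0!/7! · 5!1!1!0!5!0!] = √(14400/7)
  +(−1)^1/∏(1,0,0,0,5,0)! = -1/120  (running -1/120)
⟨..|..⟩ = √(14400/7)·(-1/120) = -0.377964

−√(1/7) = -0.377964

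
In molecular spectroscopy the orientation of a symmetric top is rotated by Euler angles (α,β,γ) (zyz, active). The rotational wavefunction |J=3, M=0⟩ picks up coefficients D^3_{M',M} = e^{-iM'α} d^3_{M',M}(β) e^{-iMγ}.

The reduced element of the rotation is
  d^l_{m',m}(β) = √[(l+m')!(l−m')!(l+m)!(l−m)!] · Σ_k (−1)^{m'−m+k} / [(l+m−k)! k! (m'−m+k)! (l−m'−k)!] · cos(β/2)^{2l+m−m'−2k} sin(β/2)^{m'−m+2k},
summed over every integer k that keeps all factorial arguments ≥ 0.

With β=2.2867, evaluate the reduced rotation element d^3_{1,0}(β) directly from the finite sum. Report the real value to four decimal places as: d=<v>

d^3_{1,0}(β=2.2867) via the finite sum:
With c≡cos(β/2)=0.414548 and s≡sin(β/2)=0.910027, N=[24·2·6·6]^{1/2}=41.569219
The bounds max(0,m−m')=0 and min(l+m,l−m')=2 give 3 terms
  k=0: (−1)^1·41.5692/(12)·0.4145^5·0.9100^1 = -0.038594
  k=1: (−1)^2·41.5692/(4)·0.4145^3·0.9100^3 = +0.557957
  k=2: (−1)^3·41.5692/(12)·0.4145^1·0.9100^5 = -0.896268
d^3_{1,0}(2.2867) = -0.038594 +0.557957 -0.896268 = -0.376905

d=-0.3769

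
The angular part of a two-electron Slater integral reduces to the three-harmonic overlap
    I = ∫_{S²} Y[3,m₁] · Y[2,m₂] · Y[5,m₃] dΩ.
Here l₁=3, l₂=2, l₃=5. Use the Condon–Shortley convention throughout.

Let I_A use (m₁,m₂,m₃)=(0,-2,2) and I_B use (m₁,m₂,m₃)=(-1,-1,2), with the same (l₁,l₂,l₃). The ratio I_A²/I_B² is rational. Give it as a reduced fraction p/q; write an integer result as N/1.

Same 3,2,5: normalisation and zero-m 3j drop out of the ratio.
A: Δ: 0! 6! 4! / 11! → 1/2310; sum: t=0:+1/864 = 1/864; 3j²(3 2 5; 0 -2 2) = Δ·Π!·Σ² = 1/66  (sign -1)
B: Δ: 0! 6! 4! / 11! → 1/2310; sum: t=0:+1/288 = 1/288; 3j²(3 2 5; -1 -1 2) = Δ·Π!·Σ² = 1/22  (sign -1)
I_A²/I_B² = (1/66)/(1/22) = 1/3

1/3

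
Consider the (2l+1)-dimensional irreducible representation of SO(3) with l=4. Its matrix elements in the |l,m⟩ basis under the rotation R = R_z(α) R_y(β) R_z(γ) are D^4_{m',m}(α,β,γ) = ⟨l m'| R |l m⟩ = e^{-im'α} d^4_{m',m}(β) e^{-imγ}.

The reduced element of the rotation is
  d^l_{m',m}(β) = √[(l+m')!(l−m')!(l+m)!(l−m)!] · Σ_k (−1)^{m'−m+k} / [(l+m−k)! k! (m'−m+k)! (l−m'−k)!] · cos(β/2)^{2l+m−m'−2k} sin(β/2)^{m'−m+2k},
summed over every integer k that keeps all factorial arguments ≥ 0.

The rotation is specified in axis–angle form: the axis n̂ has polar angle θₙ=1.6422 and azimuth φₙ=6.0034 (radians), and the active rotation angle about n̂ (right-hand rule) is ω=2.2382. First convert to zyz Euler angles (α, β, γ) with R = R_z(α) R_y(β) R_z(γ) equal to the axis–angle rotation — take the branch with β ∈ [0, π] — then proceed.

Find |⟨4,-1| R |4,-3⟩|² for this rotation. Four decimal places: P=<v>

Axis–angle → zyz. n̂ = (sinθₙcosφₙ, sinθₙsinφₙ, cosθₙ) = (+0.958666, -0.275446, -0.071343), ω = 2.2382.
R = I cosω + sinω [n̂]ₓ + (1−cosω) n̂n̂ᵀ gives
  R = [+0.868930, -0.371465, -0.327070; -0.483535, -0.496119, -0.721152; +0.105617, +0.784780, -0.610709]
β = atan2(√(R₁₃²+R₂₃²), R₃₃) = 2.227752; α = atan2(R₂₃, R₁₃) mod 2π = 4.286596; γ = atan2(R₃₂, −R₃₁) mod 2π = 1.704574
D^4_{-1,-3}(4.2866,2.2278,1.7046) = e^{-i·-1·4.2866}·d^4_{-1,-3}(2.2278)·e^{-i·-3·1.7046}. Compute d first:
With c≡cos(β/2)=0.441187 and s≡sin(β/2)=0.897415, N=[6·120·1·5040]^{1/2}=1904.940944
The bounds max(0,m−m')=0 and min(l+m,l−m')=1 give 2 terms
  k=0: (−1)^2·1904.9409/(240)·0.4412^6·0.8974^2 = +0.047140
  k=1: (−1)^3·1904.9409/(144)·0.4412^4·0.8974^4 = -0.325074
d^4_{-1,-3}(2.2278) = +0.047140 -0.325074 = -0.277934
|D^4_{-1,-3}|² = |d^4_{-1,-3}(β)|² = (-0.277934)² = 0.077247 (the z-rotation phases have unit modulus)

P=0.0772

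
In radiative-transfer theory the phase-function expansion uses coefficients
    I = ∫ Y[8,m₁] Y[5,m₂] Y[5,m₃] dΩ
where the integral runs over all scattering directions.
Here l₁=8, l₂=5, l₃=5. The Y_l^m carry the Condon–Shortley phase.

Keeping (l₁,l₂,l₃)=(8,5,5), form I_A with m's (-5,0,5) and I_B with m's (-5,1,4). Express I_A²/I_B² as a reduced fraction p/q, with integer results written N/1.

25/12

Same 8,5,5: normalisation and zero-m 3j drop out of the ratio.
A: Δ: 8! 8! 2! / 19! → 1/37413090; sum: t=5:−1/58060800 = -1/58060800; 3j²(8 5 5; -5 0 5) = Δ·Π!·Σ² = 5/323  (sign -1)
B: Δ: 8! 8! 2! / 19! → 1/37413090; sum: t=5:−1/29030400 t=6:+1/14515200 = 1/29030400; 3j²(8 5 5; -5 1 4) = Δ·Π!·Σ² = 12/1615  (sign -1)
I_A²/I_B² = (5/323)/(12/1615) = 25/12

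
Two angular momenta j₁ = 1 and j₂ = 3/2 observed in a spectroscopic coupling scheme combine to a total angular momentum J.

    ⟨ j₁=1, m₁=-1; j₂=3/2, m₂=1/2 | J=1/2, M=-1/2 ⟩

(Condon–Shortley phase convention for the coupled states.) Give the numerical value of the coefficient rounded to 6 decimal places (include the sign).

√[2·2!0!1!/4! · 0!2!2!1!0!1!] = √(2/3)
  +(−1)^2/∏(2,0,0,0,0,1)! = 1/2  (running 1/2)
⟨..|..⟩ = √(2/3)·(1/2) = +0.408248

+0.408248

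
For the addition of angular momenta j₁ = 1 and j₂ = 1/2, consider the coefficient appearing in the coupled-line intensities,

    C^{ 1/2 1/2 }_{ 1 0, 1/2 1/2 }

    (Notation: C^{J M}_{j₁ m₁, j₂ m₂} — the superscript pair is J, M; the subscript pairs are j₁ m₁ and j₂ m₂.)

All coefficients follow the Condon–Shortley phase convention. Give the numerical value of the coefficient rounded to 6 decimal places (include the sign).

j₁+j₂−J=1  J+j₁−j₂=1  J−j₁+j₂=0  j₁+j₂+J+1=3
(j₁±m₁, j₂±m₂, J±M) = (1,1,1,0,1,0)
P² = 1/3
sum k=1..1:
  [1] −1/1 = -1
S = -1
C² = P²·S² = 1/3 ; C = -0.577350

−√(1/3) ≈ -0.577350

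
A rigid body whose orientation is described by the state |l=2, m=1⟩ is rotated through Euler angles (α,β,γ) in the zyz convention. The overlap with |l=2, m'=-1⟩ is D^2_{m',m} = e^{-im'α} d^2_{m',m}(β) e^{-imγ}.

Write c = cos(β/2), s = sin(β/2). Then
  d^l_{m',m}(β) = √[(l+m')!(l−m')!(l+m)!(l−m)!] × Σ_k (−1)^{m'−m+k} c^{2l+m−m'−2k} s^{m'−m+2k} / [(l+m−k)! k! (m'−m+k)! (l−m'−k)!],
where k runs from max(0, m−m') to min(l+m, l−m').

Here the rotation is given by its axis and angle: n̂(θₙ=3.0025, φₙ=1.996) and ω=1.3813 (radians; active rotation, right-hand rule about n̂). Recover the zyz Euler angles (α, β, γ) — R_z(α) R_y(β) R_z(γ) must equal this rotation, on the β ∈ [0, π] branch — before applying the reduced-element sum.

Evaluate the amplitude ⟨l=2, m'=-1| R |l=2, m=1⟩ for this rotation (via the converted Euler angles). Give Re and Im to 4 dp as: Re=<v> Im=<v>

Re=0.0153 Im=0.0174

Axis–angle → zyz. n̂ = (sinθₙcosφₙ, sinθₙsinφₙ, cosθₙ) = (-0.057192, +0.126299, -0.990342), ω = 1.3813.
R = I cosω + sinω [n̂]ₓ + (1−cosω) n̂n̂ᵀ gives
  R = [+0.191019, +0.966752, +0.170009; -0.978477, +0.201311, -0.045351; -0.078068, -0.157687, +0.984398]
β = atan2(√(R₁₃²+R₂₃²), R₃₃) = 0.176874; α = atan2(R₂₃, R₁₃) mod 2π = 6.022500; γ = atan2(R₃₂, −R₃₁) mod 2π = 5.172093
First d^2_{-1,1}(β=0.1769), then the phase factors e^{-i(-1)α} and e^{-i(1)γ}:
Half-angle: c=0.996092, s=0.088322. N=√(1·6·6·1)=6.000000
Admissible k: 2..3 (factorial args all ≥0)
  k=2: (−1)^0·6.0000/(2)·0.9961^2·0.0883^2 = +0.023220
  k=3: (−1)^1·6.0000/(6)·0.9961^0·0.0883^4 = -0.000061
d^2_{-1,1}(0.1769) = +0.023220 -0.000061 = +0.023159
D = (+0.966214-0.257743i)·(+0.023159)·(+0.443683+0.896184i) = +0.015277+0.017405i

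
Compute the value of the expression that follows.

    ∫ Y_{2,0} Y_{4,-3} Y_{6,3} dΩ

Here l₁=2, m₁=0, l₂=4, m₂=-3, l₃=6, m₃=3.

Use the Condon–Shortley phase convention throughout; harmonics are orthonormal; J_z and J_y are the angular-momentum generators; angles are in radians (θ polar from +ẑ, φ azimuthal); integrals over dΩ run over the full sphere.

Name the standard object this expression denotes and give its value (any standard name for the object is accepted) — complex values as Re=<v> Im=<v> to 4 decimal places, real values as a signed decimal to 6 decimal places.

Gaunt coefficient, -0.165283

This is a Gaunt coefficient — the integral of a triple product of spherical harmonics over the sphere.
Rules hold: Σm=0, L=12 even, 2≤6≤6.
N = 5·9·13 = 585
Δ = 0!·4!·8!/13! = 1/6435
Racah Σ t=0..0: t=0:+1/2304 = 1/2304
⇒ 3j(2 4 6; 0 0 0)² = 5/143, sgn +1
Racah Σ t=0..0: t=0:+1/20160 = 1/20160
⇒ 3j(2 4 6; 0 -3 3)² = 12/715, sgn -1
4πI² = N·(3j₀)²·(3jₘ)² = 540/1573
I = -1·√(0.343293/4π) = -0.16528277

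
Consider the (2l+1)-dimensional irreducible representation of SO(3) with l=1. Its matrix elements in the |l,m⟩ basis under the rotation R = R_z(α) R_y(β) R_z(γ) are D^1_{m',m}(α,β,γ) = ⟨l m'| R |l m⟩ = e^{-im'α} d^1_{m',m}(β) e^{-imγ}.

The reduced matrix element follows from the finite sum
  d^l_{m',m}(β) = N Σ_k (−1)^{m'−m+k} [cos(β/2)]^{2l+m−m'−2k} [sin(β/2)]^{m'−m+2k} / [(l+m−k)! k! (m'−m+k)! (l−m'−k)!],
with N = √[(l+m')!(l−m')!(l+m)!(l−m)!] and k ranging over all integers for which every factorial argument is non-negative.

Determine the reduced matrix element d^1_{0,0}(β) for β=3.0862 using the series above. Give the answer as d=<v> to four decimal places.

d=-0.9985

d^1_{0,0}(β=3.0862) via the finite sum:
c=cos(3.086200/2)=0.027693, s=sin(3.086200/2)=0.999616; N=√[1·1·1·1]=1.000000
The bounds max(0,m−m')=0 and min(l+m,l−m')=1 give 2 terms
  k=0: (−1)^0·1.0000/(1)·0.0277^2·0.9996^0 = +0.000767
  k=1: (−1)^1·1.0000/(1)·0.0277^0·0.9996^2 = -0.999233
d^1_{0,0}(3.0862) = +0.000767 -0.999233 = -0.998466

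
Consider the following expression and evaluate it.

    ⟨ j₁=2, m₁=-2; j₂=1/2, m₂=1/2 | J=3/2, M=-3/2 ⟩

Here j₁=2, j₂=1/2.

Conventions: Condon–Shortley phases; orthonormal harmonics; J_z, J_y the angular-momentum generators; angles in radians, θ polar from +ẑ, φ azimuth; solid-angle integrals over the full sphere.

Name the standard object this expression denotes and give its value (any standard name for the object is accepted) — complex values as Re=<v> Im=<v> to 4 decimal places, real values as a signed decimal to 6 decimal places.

Clebsch–Gordan coefficient, −√(4/5) ≈ -0.894427

This is a Clebsch–Gordan (vector-coupling) coefficient.
j₁+j₂−J=1  J+j₁−j₂=3  J−j₁+j₂=0  j₁+j₂+J+1=5
(j₁±m₁, j₂±m₂, J±M) = (0,4,1,0,0,3)
P² = 144/5
sum k=1..1:
  [1] −1/6 = -1/6
S = -1/6
C² = P²·S² = 4/5 ; C = -0.894427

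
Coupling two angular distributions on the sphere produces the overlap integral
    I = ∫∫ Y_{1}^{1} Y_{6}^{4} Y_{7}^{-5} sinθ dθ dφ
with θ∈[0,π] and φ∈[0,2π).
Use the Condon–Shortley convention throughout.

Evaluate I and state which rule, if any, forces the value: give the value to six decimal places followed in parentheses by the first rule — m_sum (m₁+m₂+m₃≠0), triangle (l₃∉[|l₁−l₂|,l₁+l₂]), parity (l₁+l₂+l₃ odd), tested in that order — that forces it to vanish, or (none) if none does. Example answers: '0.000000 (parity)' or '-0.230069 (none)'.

-0.284256 (none)

Checks pass: Σm=0; 14 even; l₃=7∈[5,7].
(2·1+1)(2·6+1)(2·7+1) = 585
Δ: 0! 2! 12! / 15! → 1/1365
sum: t=0:+1/518400 = 1/518400
3j²(1 6 7; 0 0 0) = Δ·Π!·Σ² = 7/195  (sign -1)
sum: t=0:+1/14515200 = 1/14515200
3j²(1 6 7; 1 4 -5) = Δ·Π!·Σ² = 22/455  (sign +1)
combine: 4πI² = 585·7/195·22/455 = 66/65
take √, sign -1: I = -0.28425647
No selection rule forces the value: the integral is nonzero (none).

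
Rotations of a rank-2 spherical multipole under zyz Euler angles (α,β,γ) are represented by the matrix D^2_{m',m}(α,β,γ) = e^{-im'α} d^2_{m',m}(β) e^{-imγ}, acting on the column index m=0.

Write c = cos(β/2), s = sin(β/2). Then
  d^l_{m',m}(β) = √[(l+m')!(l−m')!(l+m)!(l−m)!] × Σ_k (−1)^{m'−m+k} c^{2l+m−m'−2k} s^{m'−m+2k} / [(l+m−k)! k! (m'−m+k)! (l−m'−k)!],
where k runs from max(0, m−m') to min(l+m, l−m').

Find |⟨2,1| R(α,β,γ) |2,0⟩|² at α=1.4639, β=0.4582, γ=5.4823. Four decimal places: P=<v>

P=0.2361

D^2_{1,0}(1.4639,0.4582,5.4823) = e^{-i·1·1.4639}·d^2_{1,0}(0.4582)·e^{-i·0·5.4823}. Compute d first:
Half-angle: c=0.973871, s=0.227101. N=√(6·1·2·2)=4.898979
Admissible k: 0..1 (factorial args all ≥0)
  k=0: (−1)^1·4.8990/(2)·0.9739^3·0.2271^1 = -0.513806
  k=1: (−1)^2·4.8990/(2)·0.9739^1·0.2271^3 = +0.027941
d^2_{1,0}(0.4582) = -0.513806 +0.027941 = -0.485866
|D^2_{1,0}|² = |d^2_{1,0}(β)|² = (-0.485866)² = 0.236066 (the z-rotation phases have unit modulus)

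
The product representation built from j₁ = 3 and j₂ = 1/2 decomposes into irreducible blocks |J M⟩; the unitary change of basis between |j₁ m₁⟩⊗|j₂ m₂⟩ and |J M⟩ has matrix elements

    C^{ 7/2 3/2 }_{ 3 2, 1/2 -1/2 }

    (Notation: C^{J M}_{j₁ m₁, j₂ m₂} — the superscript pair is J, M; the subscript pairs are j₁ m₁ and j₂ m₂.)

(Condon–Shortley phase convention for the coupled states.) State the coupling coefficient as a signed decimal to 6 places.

+√(2/7) ≈ +0.534522

j₁+j₂−J=0  J+j₁−j₂=6  J−j₁+j₂=1  j₁+j₂+J+1=8
(j₁±m₁, j₂±m₂, J±M) = (5,1,0,1,5,2)
P² = 28800/7
sum k=0..0:
  [0] +1/120 = 1/120
S = 1/120
C² = P²·S² = 2/7 ; C = +0.534522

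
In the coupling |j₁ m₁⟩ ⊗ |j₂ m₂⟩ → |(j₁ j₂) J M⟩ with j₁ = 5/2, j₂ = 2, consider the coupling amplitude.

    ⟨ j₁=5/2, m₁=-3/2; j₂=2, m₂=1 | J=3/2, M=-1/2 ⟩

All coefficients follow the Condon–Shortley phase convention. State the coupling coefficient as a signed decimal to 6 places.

+√(2/105) = +0.138013

√[4·3!2!1!/7! · 1!4!3!1!1!2!] = √(96/35)
  +(−1)^2/∏(2,1,2,1,0,0)! = 1/4  (running 1/4)
  +(−1)^3/∏(3,0,1,0,1,1)! = -1/6  (running 1/12)
⟨..|..⟩ = √(96/35)·(1/12) = +0.138013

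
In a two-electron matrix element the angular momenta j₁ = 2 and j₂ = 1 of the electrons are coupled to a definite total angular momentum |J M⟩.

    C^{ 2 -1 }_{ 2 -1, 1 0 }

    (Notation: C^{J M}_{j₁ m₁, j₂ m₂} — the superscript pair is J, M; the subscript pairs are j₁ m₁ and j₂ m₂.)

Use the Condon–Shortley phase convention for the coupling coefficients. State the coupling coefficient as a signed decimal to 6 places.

triangle: 1!·3!·1!/6! = 6/720
(j±m)!: 1!·3!·1!·1!·1!·3! = 36
prefactor² = (2J+1)·Δ·N² = 3/2
  k=0: +1/(0!·1!·3!·1!·0!·0!) = 1/6
  k=1: −1/(1!·0!·2!·0!·1!·1!) = -1/2
Σ = -1/3  ⇒  CG² = 3/2·(-1/3)² = 1/6
CG = −√(1/6) = -0.408248

−√(1/6) ≈ -0.408248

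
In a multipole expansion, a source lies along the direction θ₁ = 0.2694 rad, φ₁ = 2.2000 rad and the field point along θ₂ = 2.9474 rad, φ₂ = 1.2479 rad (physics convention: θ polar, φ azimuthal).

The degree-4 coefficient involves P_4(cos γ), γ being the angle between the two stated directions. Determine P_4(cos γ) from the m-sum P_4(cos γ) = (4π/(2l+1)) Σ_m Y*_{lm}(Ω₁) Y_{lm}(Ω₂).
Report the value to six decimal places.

0.308768

Addition theorem: P_4(cos γ) = (4π/9) Σ_m Y*_{lm}(Ω₁) Y_{lm}(Ω₂), m = −4…4:
  term(m=-4) = -0.000001-0.000001i   from Y*(Ω₁)=-0.001801+0.001299i, Y(Ω₂)=+0.000169+0.000590i
  term(m=-3) = +0.000193-0.000057i   from Y*(Ω₁)=+0.021615+0.007087i, Y(Ω₂)=+0.007274-0.004999i
  term(m=-2) = -0.003052+0.008812i   from Y*(Ω₁)=-0.040086-0.124118i, Y(Ω₂)=-0.057099-0.043029i
  term(m=-1) = -0.082623-0.116053i   from Y*(Ω₁)=-0.250292+0.343857i, Y(Ω₂)=-0.106288+0.317650i
  term(m=+0) = +0.392105+0.000000i   from Y*(Ω₁)=+0.565120-0.000000i, Y(Ω₂)=+0.693844+0.000000i
  term(m=+1) = -0.082623+0.116053i   from Y*(Ω₁)=+0.250292+0.343857i, Y(Ω₂)=+0.106288+0.317650i
  term(m=+2) = -0.003052-0.008812i   from Y*(Ω₁)=-0.040086+0.124118i, Y(Ω₂)=-0.057099+0.043029i
  term(m=+3) = +0.000193+0.000057i   from Y*(Ω₁)=-0.021615+0.007087i, Y(Ω₂)=-0.007274-0.004999i
  term(m=+4) = -0.000001+0.000001i   from Y*(Ω₁)=-0.001801-0.001299i, Y(Ω₂)=+0.000169-0.000590i
Accumulated sum +0.221139+0.000000i; after 4π/(2l+1) scaling, +0.308768+0.000000i ⇒ P_4 = 0.308768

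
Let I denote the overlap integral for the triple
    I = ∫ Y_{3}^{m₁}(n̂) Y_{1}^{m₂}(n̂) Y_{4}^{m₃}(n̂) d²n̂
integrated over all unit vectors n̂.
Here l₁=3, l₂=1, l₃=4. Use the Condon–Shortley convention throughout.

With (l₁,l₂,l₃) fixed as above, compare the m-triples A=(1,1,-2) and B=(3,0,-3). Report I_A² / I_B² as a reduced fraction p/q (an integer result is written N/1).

Same 3,1,4: normalisation and zero-m 3j drop out of the ratio.
A: Δ: 0! 6! 2! / 9! → 1/252; sum: t=0:+1/96 = 1/96; 3j²(3 1 4; 1 1 -2) = Δ·Π!·Σ² = 5/84  (sign +1)
B: Δ: 0! 6! 2! / 9! → 1/252; sum: t=0:+1/720 = 1/720; 3j²(3 1 4; 3 0 -3) = Δ·Π!·Σ² = 1/36  (sign -1)
I_A²/I_B² = (5/84)/(1/36) = 15/7

15/7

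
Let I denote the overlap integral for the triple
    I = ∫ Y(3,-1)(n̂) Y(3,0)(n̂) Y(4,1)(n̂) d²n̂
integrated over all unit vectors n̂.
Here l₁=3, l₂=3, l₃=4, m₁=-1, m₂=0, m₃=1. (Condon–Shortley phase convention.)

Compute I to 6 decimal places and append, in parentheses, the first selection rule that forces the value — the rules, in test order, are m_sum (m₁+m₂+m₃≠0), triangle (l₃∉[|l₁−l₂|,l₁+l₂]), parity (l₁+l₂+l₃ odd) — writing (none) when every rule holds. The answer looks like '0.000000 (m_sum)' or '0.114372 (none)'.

m-sum 0 ✓  L=10 even ✓  0≤4≤6 ✓
Π(2lᵢ+1) = 7×7×9 = 441
triangle coeff Δ(3,3,4) = 1/34650
Σ_t [0,2]: t=0:+1/72 t=1:−1/16 t=2:+1/72 = -5/144
(3j)²=2/77 [(3 3 4; 0 0 0)], sign=-1
Σ_t [0,2]: t=0:+1/288 t=1:−1/24 t=2:+1/48 = -5/288
(3j)²=5/462 [(3 3 4; -1 0 1)], sign=+1
⇒ 4πI² = 15/121
I = (-1)√(15/121/(4π)) = -0.09932258
No selection rule forces the value: the integral is nonzero (none).

-0.099323 (none)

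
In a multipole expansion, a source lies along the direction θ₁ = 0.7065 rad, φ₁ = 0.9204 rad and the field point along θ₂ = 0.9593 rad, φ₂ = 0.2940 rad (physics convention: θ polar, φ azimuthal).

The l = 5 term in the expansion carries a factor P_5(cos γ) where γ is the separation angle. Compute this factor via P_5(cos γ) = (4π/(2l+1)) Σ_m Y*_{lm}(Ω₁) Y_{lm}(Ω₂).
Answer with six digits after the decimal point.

-0.217701

Summing Y*_{l m}(θ₁,φ₁)·Y_{l m}(θ₂,φ₂) over m ∈ [−5, 5]; prefactor 4π/(2·5+1) = 1.142397:
  m=-5: Y*=-0.00590 - 0.05319j  Y=0.01719 - 0.16994j  product -0.00914 + 0.00009j
  m=-4: Y*=-0.17006 - 0.10194j  Y=0.14566 - 0.34958j  product -0.06041 + 0.04460j
  m=-3: Y*=-0.36972 + 0.14784j  Y=0.23733 - 0.28826j  product -0.04513 + 0.14166j
  m=-2: Y*=-0.10661 + 0.38521j  Y=-0.00611 + 0.00407j  product -0.00092 - 0.00279j
  m=-1: Y*=-0.00886 - 0.01164j  Y=-0.33458 + 0.10130j  product 0.00414 + 0.00300j
  m=+0: Y*=-0.39240 + 0.00000j  Y=-0.08241 + 0.00000j  product 0.03234 + 0.00000j
  m=+1: Y*=0.00886 - 0.01164j  Y=0.33458 + 0.10130j  product 0.00414 - 0.00300j
  m=+2: Y*=-0.10661 - 0.38521j  Y=-0.00611 - 0.00407j  product -0.00092 + 0.00279j
  m=+3: Y*=0.36972 + 0.14784j  Y=-0.23733 - 0.28826j  product -0.04513 - 0.14166j
  m=+4: Y*=-0.17006 + 0.10194j  Y=0.14566 + 0.34958j  product -0.06041 - 0.04460j
  m=+5: Y*=0.00590 - 0.05319j  Y=-0.01719 - 0.16994j  product -0.00914 - 0.00009j
Σ over m = -0.19056 + 0.00000j; ×(4π/11) → -0.21770 + 0.00000j. Real part: -0.217701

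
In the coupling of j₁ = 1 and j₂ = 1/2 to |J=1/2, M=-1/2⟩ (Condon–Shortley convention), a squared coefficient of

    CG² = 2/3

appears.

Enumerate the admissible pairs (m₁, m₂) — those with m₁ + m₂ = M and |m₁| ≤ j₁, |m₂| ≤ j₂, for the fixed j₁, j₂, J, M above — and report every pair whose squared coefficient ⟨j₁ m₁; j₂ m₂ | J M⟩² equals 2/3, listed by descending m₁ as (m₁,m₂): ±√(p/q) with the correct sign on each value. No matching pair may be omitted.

(-1,1/2): −√(2/3)

Admissible pairs with m₁+m₂ = M = -1/2: (-1,1/2), (0,-1/2)
  (m₁,m₂)=(0,-1/2): CG² = 1/3, CG = +√(1/3)
  (m₁,m₂)=(-1,1/2): CG² = 2/3, CG = −√(2/3)   ← matches the target
Pairs with CG² = 2/3: (-1,1/2): −√(2/3)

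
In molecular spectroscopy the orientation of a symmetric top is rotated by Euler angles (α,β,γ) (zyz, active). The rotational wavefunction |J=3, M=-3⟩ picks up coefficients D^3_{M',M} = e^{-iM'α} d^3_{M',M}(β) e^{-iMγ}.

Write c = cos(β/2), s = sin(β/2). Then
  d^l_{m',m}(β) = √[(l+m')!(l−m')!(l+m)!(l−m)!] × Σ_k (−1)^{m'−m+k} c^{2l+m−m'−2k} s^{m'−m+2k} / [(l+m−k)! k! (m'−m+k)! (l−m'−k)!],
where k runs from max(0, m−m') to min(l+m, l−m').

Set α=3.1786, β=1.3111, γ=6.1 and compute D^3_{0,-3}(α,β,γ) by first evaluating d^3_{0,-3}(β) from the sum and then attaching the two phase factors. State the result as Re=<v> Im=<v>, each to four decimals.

Re=-0.4303 Im=0.2636

First d^3_{0,-3}(β=1.3111), then the phase factors e^{-i(0)α} and e^{-i(-3)γ}:
c=cos(1.311100/2)=0.792713, s=sin(1.311100/2)=0.609595; N=√[6·6·1·720]=160.996894
Admissible k: 0..0 (factorial args all ≥0)
  k=0: (−1)^3·160.9969/(36)·0.7927^3·0.6096^3 = -0.504647
d^3_{0,-3}(1.3111) = -0.504647
Attach z-rotation phases: D = e^{-i(0)(3.1786)}·(-0.504647)·e^{-i(-3)(6.1000)} = -0.430341+0.263581i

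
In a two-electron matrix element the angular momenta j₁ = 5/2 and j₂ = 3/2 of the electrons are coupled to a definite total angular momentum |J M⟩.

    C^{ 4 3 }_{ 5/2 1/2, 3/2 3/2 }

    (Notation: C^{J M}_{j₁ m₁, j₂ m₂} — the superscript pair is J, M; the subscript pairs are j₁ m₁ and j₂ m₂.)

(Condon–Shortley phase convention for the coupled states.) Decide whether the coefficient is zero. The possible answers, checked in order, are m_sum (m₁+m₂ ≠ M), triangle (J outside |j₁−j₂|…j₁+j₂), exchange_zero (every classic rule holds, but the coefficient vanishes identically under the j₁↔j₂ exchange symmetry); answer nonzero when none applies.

m-sum: m₁+m₂ = 1/2+3/2 = 2, M = 3  ✗ ⇒ coefficient is 0

m_sum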